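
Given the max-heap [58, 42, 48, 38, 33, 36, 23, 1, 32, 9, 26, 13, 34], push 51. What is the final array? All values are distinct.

[58, 42, 51, 38, 33, 36, 48, 1, 32, 9, 26, 13, 34, 23]

append 51 at index 13 → [58, 42, 48, 38, 33, 36, 23, 1, 32, 9, 26, 13, 34, 51]
51 > parent 23 at index 6, swap → [58, 42, 48, 38, 33, 36, 51, 1, 32, 9, 26, 13, 34, 23]
51 > parent 48 at index 2, swap → [58, 42, 51, 38, 33, 36, 48, 1, 32, 9, 26, 13, 34, 23]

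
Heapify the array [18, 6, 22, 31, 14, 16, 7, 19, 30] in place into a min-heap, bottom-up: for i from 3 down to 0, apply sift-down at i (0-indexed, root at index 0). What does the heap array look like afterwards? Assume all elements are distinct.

[6, 14, 7, 19, 18, 16, 22, 31, 30]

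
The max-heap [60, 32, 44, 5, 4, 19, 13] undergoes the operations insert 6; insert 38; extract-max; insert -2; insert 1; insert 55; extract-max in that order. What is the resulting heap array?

insert 6:
  append 6 at index 7 → [60, 32, 44, 5, 4, 19, 13, 6]
  6 > parent 5 at index 3, swap → [60, 32, 44, 6, 4, 19, 13, 5]
insert 38:
  append 38 at index 8 → [60, 32, 44, 6, 4, 19, 13, 5, 38]
  38 > parent 6 at index 3, swap → [60, 32, 44, 38, 4, 19, 13, 5, 6]
  38 > parent 32 at index 1, swap → [60, 38, 44, 32, 4, 19, 13, 5, 6]
extract-max → returns 60:
  remove root 60; move last element 6 to root → [6, 38, 44, 32, 4, 19, 13, 5]
  6 vs larger child 44 at index 2, swap → [44, 38, 6, 32, 4, 19, 13, 5]
  6 vs larger child 19 at index 5, swap → [44, 38, 19, 32, 4, 6, 13, 5]
insert -2:
  append -2 at index 8 → [44, 38, 19, 32, 4, 6, 13, 5, -2] (no swap needed)
insert 1:
  append 1 at index 9 → [44, 38, 19, 32, 4, 6, 13, 5, -2, 1] (no swap needed)
insert 55:
  append 55 at index 10 → [44, 38, 19, 32, 4, 6, 13, 5, -2, 1, 55]
  55 > parent 4 at index 4, swap → [44, 38, 19, 32, 55, 6, 13, 5, -2, 1, 4]
  55 > parent 38 at index 1, swap → [44, 55, 19, 32, 38, 6, 13, 5, -2, 1, 4]
  55 > parent 44 at index 0, swap → [55, 44, 19, 32, 38, 6, 13, 5, -2, 1, 4]
extract-max → returns 55:
  remove root 55; move last element 4 to root → [4, 44, 19, 32, 38, 6, 13, 5, -2, 1]
  4 vs larger child 44 at index 1, swap → [44, 4, 19, 32, 38, 6, 13, 5, -2, 1]
  4 vs larger child 38 at index 4, swap → [44, 38, 19, 32, 4, 6, 13, 5, -2, 1]

[44, 38, 19, 32, 4, 6, 13, 5, -2, 1]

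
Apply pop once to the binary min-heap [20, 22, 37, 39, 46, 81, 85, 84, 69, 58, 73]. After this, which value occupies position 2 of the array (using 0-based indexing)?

remove root 20; move last element 73 to root → [73, 22, 37, 39, 46, 81, 85, 84, 69, 58]
73 vs smaller child 22 at index 1, swap → [22, 73, 37, 39, 46, 81, 85, 84, 69, 58]
73 vs smaller child 39 at index 3, swap → [22, 39, 37, 73, 46, 81, 85, 84, 69, 58]
73 vs smaller child 69 at index 8, swap → [22, 39, 37, 69, 46, 81, 85, 84, 73, 58]
resulting array: [22, 39, 37, 69, 46, 81, 85, 84, 73, 58]

37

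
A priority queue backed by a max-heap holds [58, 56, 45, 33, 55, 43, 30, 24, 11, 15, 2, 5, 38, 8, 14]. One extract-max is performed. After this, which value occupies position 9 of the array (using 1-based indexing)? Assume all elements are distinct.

remove root 58; move last element 14 to root → [14, 56, 45, 33, 55, 43, 30, 24, 11, 15, 2, 5, 38, 8]
14 vs larger child 56 at index 2, swap → [56, 14, 45, 33, 55, 43, 30, 24, 11, 15, 2, 5, 38, 8]
14 vs larger child 55 at index 5, swap → [56, 55, 45, 33, 14, 43, 30, 24, 11, 15, 2, 5, 38, 8]
14 vs larger child 15 at index 10, swap → [56, 55, 45, 33, 15, 43, 30, 24, 11, 14, 2, 5, 38, 8]
resulting array: [56, 55, 45, 33, 15, 43, 30, 24, 11, 14, 2, 5, 38, 8]

11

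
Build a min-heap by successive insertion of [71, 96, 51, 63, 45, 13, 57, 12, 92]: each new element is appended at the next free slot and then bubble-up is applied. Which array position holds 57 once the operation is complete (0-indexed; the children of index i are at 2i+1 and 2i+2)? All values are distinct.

6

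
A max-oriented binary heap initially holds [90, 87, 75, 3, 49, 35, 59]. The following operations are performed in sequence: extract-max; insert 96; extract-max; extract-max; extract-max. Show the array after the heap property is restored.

[59, 49, 35, 3]

extract-max → returns 90:
  remove root 90; move last element 59 to root → [59, 87, 75, 3, 49, 35]
  59 vs larger child 87 at index 1, swap → [87, 59, 75, 3, 49, 35]
insert 96:
  append 96 at index 6 → [87, 59, 75, 3, 49, 35, 96]
  96 > parent 75 at index 2, swap → [87, 59, 96, 3, 49, 35, 75]
  96 > parent 87 at index 0, swap → [96, 59, 87, 3, 49, 35, 75]
extract-max → returns 96:
  remove root 96; move last element 75 to root → [75, 59, 87, 3, 49, 35]
  75 vs larger child 87 at index 2, swap → [87, 59, 75, 3, 49, 35]
extract-max → returns 87:
  remove root 87; move last element 35 to root → [35, 59, 75, 3, 49]
  35 vs larger child 75 at index 2, swap → [75, 59, 35, 3, 49]
extract-max → returns 75:
  remove root 75; move last element 49 to root → [49, 59, 35, 3]
  49 vs larger child 59 at index 1, swap → [59, 49, 35, 3]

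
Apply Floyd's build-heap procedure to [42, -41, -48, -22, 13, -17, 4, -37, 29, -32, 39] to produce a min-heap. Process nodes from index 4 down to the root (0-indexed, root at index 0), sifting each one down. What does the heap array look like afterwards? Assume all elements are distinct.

[-48, -41, -17, -37, -32, 42, 4, -22, 29, 13, 39]

sift down from index 4:
  13 vs smaller child -32 at index 9, swap → [42, -41, -48, -22, -32, -17, 4, -37, 29, 13, 39]
sift down from index 3:
  -22 vs smaller child -37 at index 7, swap → [42, -41, -48, -37, -32, -17, 4, -22, 29, 13, 39]
sift down from index 2: already satisfies heap property
sift down from index 1: already satisfies heap property
sift down from index 0:
  42 vs smaller child -48 at index 2, swap → [-48, -41, 42, -37, -32, -17, 4, -22, 29, 13, 39]
  42 vs smaller child -17 at index 5, swap → [-48, -41, -17, -37, -32, 42, 4, -22, 29, 13, 39]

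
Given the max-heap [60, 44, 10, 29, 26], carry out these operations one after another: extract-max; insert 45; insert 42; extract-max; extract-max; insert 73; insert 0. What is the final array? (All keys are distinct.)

extract-max → returns 60:
  remove root 60; move last element 26 to root → [26, 44, 10, 29]
  26 vs larger child 44 at index 1, swap → [44, 26, 10, 29]
  26 vs only child 29 at index 3, swap → [44, 29, 10, 26]
insert 45:
  append 45 at index 4 → [44, 29, 10, 26, 45]
  45 > parent 29 at index 1, swap → [44, 45, 10, 26, 29]
  45 > parent 44 at index 0, swap → [45, 44, 10, 26, 29]
insert 42:
  append 42 at index 5 → [45, 44, 10, 26, 29, 42]
  42 > parent 10 at index 2, swap → [45, 44, 42, 26, 29, 10]
extract-max → returns 45:
  remove root 45; move last element 10 to root → [10, 44, 42, 26, 29]
  10 vs larger child 44 at index 1, swap → [44, 10, 42, 26, 29]
  10 vs larger child 29 at index 4, swap → [44, 29, 42, 26, 10]
extract-max → returns 44:
  remove root 44; move last element 10 to root → [10, 29, 42, 26]
  10 vs larger child 42 at index 2, swap → [42, 29, 10, 26]
insert 73:
  append 73 at index 4 → [42, 29, 10, 26, 73]
  73 > parent 29 at index 1, swap → [42, 73, 10, 26, 29]
  73 > parent 42 at index 0, swap → [73, 42, 10, 26, 29]
insert 0:
  append 0 at index 5 → [73, 42, 10, 26, 29, 0] (no swap needed)

[73, 42, 10, 26, 29, 0]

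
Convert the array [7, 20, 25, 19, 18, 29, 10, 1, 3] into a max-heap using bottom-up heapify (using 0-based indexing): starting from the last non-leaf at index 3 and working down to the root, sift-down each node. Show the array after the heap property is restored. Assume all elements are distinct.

sift down from index 3: already satisfies heap property
sift down from index 2:
  25 vs larger child 29 at index 5, swap → [7, 20, 29, 19, 18, 25, 10, 1, 3]
sift down from index 1: already satisfies heap property
sift down from index 0:
  7 vs larger child 29 at index 2, swap → [29, 20, 7, 19, 18, 25, 10, 1, 3]
  7 vs larger child 25 at index 5, swap → [29, 20, 25, 19, 18, 7, 10, 1, 3]

[29, 20, 25, 19, 18, 7, 10, 1, 3]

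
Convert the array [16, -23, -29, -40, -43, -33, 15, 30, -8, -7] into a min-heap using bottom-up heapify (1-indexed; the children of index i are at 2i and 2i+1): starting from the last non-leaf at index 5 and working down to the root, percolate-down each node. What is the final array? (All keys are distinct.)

[-43, -40, -33, -8, -23, -29, 15, 30, 16, -7]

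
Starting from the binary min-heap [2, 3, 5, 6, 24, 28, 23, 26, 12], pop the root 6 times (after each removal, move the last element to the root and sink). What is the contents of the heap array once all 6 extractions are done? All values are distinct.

extract-min #1 returns 2:
  remove root 2; move last element 12 to root → [12, 3, 5, 6, 24, 28, 23, 26]
  12 vs smaller child 3 at index 1, swap → [3, 12, 5, 6, 24, 28, 23, 26]
  12 vs smaller child 6 at index 3, swap → [3, 6, 5, 12, 24, 28, 23, 26]
extract-min #2 returns 3:
  remove root 3; move last element 26 to root → [26, 6, 5, 12, 24, 28, 23]
  26 vs smaller child 5 at index 2, swap → [5, 6, 26, 12, 24, 28, 23]
  26 vs smaller child 23 at index 6, swap → [5, 6, 23, 12, 24, 28, 26]
extract-min #3 returns 5:
  remove root 5; move last element 26 to root → [26, 6, 23, 12, 24, 28]
  26 vs smaller child 6 at index 1, swap → [6, 26, 23, 12, 24, 28]
  26 vs smaller child 12 at index 3, swap → [6, 12, 23, 26, 24, 28]
extract-min #4 returns 6:
  remove root 6; move last element 28 to root → [28, 12, 23, 26, 24]
  28 vs smaller child 12 at index 1, swap → [12, 28, 23, 26, 24]
  28 vs smaller child 24 at index 4, swap → [12, 24, 23, 26, 28]
extract-min #5 returns 12:
  remove root 12; move last element 28 to root → [28, 24, 23, 26]
  28 vs smaller child 23 at index 2, swap → [23, 24, 28, 26]
extract-min #6 returns 23:
  remove root 23; move last element 26 to root → [26, 24, 28]
  26 vs smaller child 24 at index 1, swap → [24, 26, 28]

[24, 26, 28]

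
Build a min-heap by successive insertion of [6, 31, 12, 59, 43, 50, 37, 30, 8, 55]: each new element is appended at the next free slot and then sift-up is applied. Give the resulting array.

Insert 6:
  append 6 at index 0 → [6] (no swap needed)
Insert 31:
  append 31 at index 1 → [6, 31] (no swap needed)
Insert 12:
  append 12 at index 2 → [6, 31, 12] (no swap needed)
Insert 59:
  append 59 at index 3 → [6, 31, 12, 59] (no swap needed)
Insert 43:
  append 43 at index 4 → [6, 31, 12, 59, 43] (no swap needed)
Insert 50:
  append 50 at index 5 → [6, 31, 12, 59, 43, 50] (no swap needed)
Insert 37:
  append 37 at index 6 → [6, 31, 12, 59, 43, 50, 37] (no swap needed)
Insert 30:
  append 30 at index 7 → [6, 31, 12, 59, 43, 50, 37, 30]
  30 < parent 59 at index 3, swap → [6, 31, 12, 30, 43, 50, 37, 59]
  30 < parent 31 at index 1, swap → [6, 30, 12, 31, 43, 50, 37, 59]
Insert 8:
  append 8 at index 8 → [6, 30, 12, 31, 43, 50, 37, 59, 8]
  8 < parent 31 at index 3, swap → [6, 30, 12, 8, 43, 50, 37, 59, 31]
  8 < parent 30 at index 1, swap → [6, 8, 12, 30, 43, 50, 37, 59, 31]
Insert 55:
  append 55 at index 9 → [6, 8, 12, 30, 43, 50, 37, 59, 31, 55] (no swap needed)

[6, 8, 12, 30, 43, 50, 37, 59, 31, 55]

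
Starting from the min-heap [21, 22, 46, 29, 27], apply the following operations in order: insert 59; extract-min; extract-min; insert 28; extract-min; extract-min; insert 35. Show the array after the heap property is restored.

[29, 35, 46, 59]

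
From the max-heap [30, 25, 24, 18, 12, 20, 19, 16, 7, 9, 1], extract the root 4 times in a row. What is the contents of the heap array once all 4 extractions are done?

[19, 18, 9, 16, 12, 1, 7]

extract-max #1 returns 30:
  remove root 30; move last element 1 to root → [1, 25, 24, 18, 12, 20, 19, 16, 7, 9]
  1 vs larger child 25 at index 1, swap → [25, 1, 24, 18, 12, 20, 19, 16, 7, 9]
  1 vs larger child 18 at index 3, swap → [25, 18, 24, 1, 12, 20, 19, 16, 7, 9]
  1 vs larger child 16 at index 7, swap → [25, 18, 24, 16, 12, 20, 19, 1, 7, 9]
extract-max #2 returns 25:
  remove root 25; move last element 9 to root → [9, 18, 24, 16, 12, 20, 19, 1, 7]
  9 vs larger child 24 at index 2, swap → [24, 18, 9, 16, 12, 20, 19, 1, 7]
  9 vs larger child 20 at index 5, swap → [24, 18, 20, 16, 12, 9, 19, 1, 7]
extract-max #3 returns 24:
  remove root 24; move last element 7 to root → [7, 18, 20, 16, 12, 9, 19, 1]
  7 vs larger child 20 at index 2, swap → [20, 18, 7, 16, 12, 9, 19, 1]
  7 vs larger child 19 at index 6, swap → [20, 18, 19, 16, 12, 9, 7, 1]
extract-max #4 returns 20:
  remove root 20; move last element 1 to root → [1, 18, 19, 16, 12, 9, 7]
  1 vs larger child 19 at index 2, swap → [19, 18, 1, 16, 12, 9, 7]
  1 vs larger child 9 at index 5, swap → [19, 18, 9, 16, 12, 1, 7]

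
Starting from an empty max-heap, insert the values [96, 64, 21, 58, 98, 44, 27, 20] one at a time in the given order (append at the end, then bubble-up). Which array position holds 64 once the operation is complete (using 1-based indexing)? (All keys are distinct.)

Insert 96:
  append 96 at index 1 → [96] (no swap needed)
Insert 64:
  append 64 at index 2 → [96, 64] (no swap needed)
Insert 21:
  append 21 at index 3 → [96, 64, 21] (no swap needed)
Insert 58:
  append 58 at index 4 → [96, 64, 21, 58] (no swap needed)
Insert 98:
  append 98 at index 5 → [96, 64, 21, 58, 98]
  98 > parent 64 at index 2, swap → [96, 98, 21, 58, 64]
  98 > parent 96 at index 1, swap → [98, 96, 21, 58, 64]
Insert 44:
  append 44 at index 6 → [98, 96, 21, 58, 64, 44]
  44 > parent 21 at index 3, swap → [98, 96, 44, 58, 64, 21]
Insert 27:
  append 27 at index 7 → [98, 96, 44, 58, 64, 21, 27] (no swap needed)
Insert 20:
  append 20 at index 8 → [98, 96, 44, 58, 64, 21, 27, 20] (no swap needed)
resulting array: [98, 96, 44, 58, 64, 21, 27, 20]

5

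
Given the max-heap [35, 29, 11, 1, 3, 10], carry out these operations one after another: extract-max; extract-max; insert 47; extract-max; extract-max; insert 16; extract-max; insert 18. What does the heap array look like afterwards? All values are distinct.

[18, 10, 3, 1]

extract-max → returns 35:
  remove root 35; move last element 10 to root → [10, 29, 11, 1, 3]
  10 vs larger child 29 at index 1, swap → [29, 10, 11, 1, 3]
extract-max → returns 29:
  remove root 29; move last element 3 to root → [3, 10, 11, 1]
  3 vs larger child 11 at index 2, swap → [11, 10, 3, 1]
insert 47:
  append 47 at index 4 → [11, 10, 3, 1, 47]
  47 > parent 10 at index 1, swap → [11, 47, 3, 1, 10]
  47 > parent 11 at index 0, swap → [47, 11, 3, 1, 10]
extract-max → returns 47:
  remove root 47; move last element 10 to root → [10, 11, 3, 1]
  10 vs larger child 11 at index 1, swap → [11, 10, 3, 1]
extract-max → returns 11:
  remove root 11; move last element 1 to root → [1, 10, 3]
  1 vs larger child 10 at index 1, swap → [10, 1, 3]
insert 16:
  append 16 at index 3 → [10, 1, 3, 16]
  16 > parent 1 at index 1, swap → [10, 16, 3, 1]
  16 > parent 10 at index 0, swap → [16, 10, 3, 1]
extract-max → returns 16:
  remove root 16; move last element 1 to root → [1, 10, 3]
  1 vs larger child 10 at index 1, swap → [10, 1, 3]
insert 18:
  append 18 at index 3 → [10, 1, 3, 18]
  18 > parent 1 at index 1, swap → [10, 18, 3, 1]
  18 > parent 10 at index 0, swap → [18, 10, 3, 1]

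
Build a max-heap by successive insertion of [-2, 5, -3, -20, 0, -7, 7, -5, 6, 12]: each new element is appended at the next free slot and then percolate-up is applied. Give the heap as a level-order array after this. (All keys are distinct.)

Insert -2:
  append -2 at index 0 → [-2] (no swap needed)
Insert 5:
  append 5 at index 1 → [-2, 5]
  5 > parent -2 at index 0, swap → [5, -2]
Insert -3:
  append -3 at index 2 → [5, -2, -3] (no swap needed)
Insert -20:
  append -20 at index 3 → [5, -2, -3, -20] (no swap needed)
Insert 0:
  append 0 at index 4 → [5, -2, -3, -20, 0]
  0 > parent -2 at index 1, swap → [5, 0, -3, -20, -2]
Insert -7:
  append -7 at index 5 → [5, 0, -3, -20, -2, -7] (no swap needed)
Insert 7:
  append 7 at index 6 → [5, 0, -3, -20, -2, -7, 7]
  7 > parent -3 at index 2, swap → [5, 0, 7, -20, -2, -7, -3]
  7 > parent 5 at index 0, swap → [7, 0, 5, -20, -2, -7, -3]
Insert -5:
  append -5 at index 7 → [7, 0, 5, -20, -2, -7, -3, -5]
  -5 > parent -20 at index 3, swap → [7, 0, 5, -5, -2, -7, -3, -20]
Insert 6:
  append 6 at index 8 → [7, 0, 5, -5, -2, -7, -3, -20, 6]
  6 > parent -5 at index 3, swap → [7, 0, 5, 6, -2, -7, -3, -20, -5]
  6 > parent 0 at index 1, swap → [7, 6, 5, 0, -2, -7, -3, -20, -5]
Insert 12:
  append 12 at index 9 → [7, 6, 5, 0, -2, -7, -3, -20, -5, 12]
  12 > parent -2 at index 4, swap → [7, 6, 5, 0, 12, -7, -3, -20, -5, -2]
  12 > parent 6 at index 1, swap → [7, 12, 5, 0, 6, -7, -3, -20, -5, -2]
  12 > parent 7 at index 0, swap → [12, 7, 5, 0, 6, -7, -3, -20, -5, -2]

[12, 7, 5, 0, 6, -7, -3, -20, -5, -2]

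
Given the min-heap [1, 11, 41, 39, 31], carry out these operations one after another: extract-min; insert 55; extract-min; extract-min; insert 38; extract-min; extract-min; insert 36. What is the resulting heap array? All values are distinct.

[36, 55, 41]

extract-min → returns 1:
  remove root 1; move last element 31 to root → [31, 11, 41, 39]
  31 vs smaller child 11 at index 1, swap → [11, 31, 41, 39]
insert 55:
  append 55 at index 4 → [11, 31, 41, 39, 55] (no swap needed)
extract-min → returns 11:
  remove root 11; move last element 55 to root → [55, 31, 41, 39]
  55 vs smaller child 31 at index 1, swap → [31, 55, 41, 39]
  55 vs only child 39 at index 3, swap → [31, 39, 41, 55]
extract-min → returns 31:
  remove root 31; move last element 55 to root → [55, 39, 41]
  55 vs smaller child 39 at index 1, swap → [39, 55, 41]
insert 38:
  append 38 at index 3 → [39, 55, 41, 38]
  38 < parent 55 at index 1, swap → [39, 38, 41, 55]
  38 < parent 39 at index 0, swap → [38, 39, 41, 55]
extract-min → returns 38:
  remove root 38; move last element 55 to root → [55, 39, 41]
  55 vs smaller child 39 at index 1, swap → [39, 55, 41]
extract-min → returns 39:
  remove root 39; move last element 41 to root → [41, 55] (no swap needed)
insert 36:
  append 36 at index 2 → [41, 55, 36]
  36 < parent 41 at index 0, swap → [36, 55, 41]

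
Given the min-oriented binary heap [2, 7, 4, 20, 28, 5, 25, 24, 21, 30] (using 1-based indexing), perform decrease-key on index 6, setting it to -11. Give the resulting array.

[-11, 7, 2, 20, 28, 4, 25, 24, 21, 30]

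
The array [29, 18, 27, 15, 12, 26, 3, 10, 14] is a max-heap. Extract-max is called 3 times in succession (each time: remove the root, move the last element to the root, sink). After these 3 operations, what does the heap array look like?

[18, 15, 14, 3, 12, 10]

extract-max #1 returns 29:
  remove root 29; move last element 14 to root → [14, 18, 27, 15, 12, 26, 3, 10]
  14 vs larger child 27 at index 2, swap → [27, 18, 14, 15, 12, 26, 3, 10]
  14 vs larger child 26 at index 5, swap → [27, 18, 26, 15, 12, 14, 3, 10]
extract-max #2 returns 27:
  remove root 27; move last element 10 to root → [10, 18, 26, 15, 12, 14, 3]
  10 vs larger child 26 at index 2, swap → [26, 18, 10, 15, 12, 14, 3]
  10 vs larger child 14 at index 5, swap → [26, 18, 14, 15, 12, 10, 3]
extract-max #3 returns 26:
  remove root 26; move last element 3 to root → [3, 18, 14, 15, 12, 10]
  3 vs larger child 18 at index 1, swap → [18, 3, 14, 15, 12, 10]
  3 vs larger child 15 at index 3, swap → [18, 15, 14, 3, 12, 10]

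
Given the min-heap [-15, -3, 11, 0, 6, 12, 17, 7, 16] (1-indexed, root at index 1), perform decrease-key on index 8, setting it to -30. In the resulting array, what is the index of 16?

9

set index 8 from 7 to -30 → [-15, -3, 11, 0, 6, 12, 17, -30, 16]
-30 < parent 0 at index 4, swap → [-15, -3, 11, -30, 6, 12, 17, 0, 16]
-30 < parent -3 at index 2, swap → [-15, -30, 11, -3, 6, 12, 17, 0, 16]
-30 < parent -15 at index 1, swap → [-30, -15, 11, -3, 6, 12, 17, 0, 16]
resulting array: [-30, -15, 11, -3, 6, 12, 17, 0, 16]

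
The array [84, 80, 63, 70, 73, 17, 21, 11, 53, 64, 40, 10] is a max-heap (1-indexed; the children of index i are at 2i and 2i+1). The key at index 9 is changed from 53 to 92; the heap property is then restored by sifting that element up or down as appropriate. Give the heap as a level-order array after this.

[92, 84, 63, 80, 73, 17, 21, 11, 70, 64, 40, 10]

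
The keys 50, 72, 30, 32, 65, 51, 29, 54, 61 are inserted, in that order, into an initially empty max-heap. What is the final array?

[72, 65, 51, 61, 50, 30, 29, 32, 54]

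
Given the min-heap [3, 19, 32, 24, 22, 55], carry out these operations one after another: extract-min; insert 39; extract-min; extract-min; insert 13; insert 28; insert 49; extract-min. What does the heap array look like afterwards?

extract-min → returns 3:
  remove root 3; move last element 55 to root → [55, 19, 32, 24, 22]
  55 vs smaller child 19 at index 1, swap → [19, 55, 32, 24, 22]
  55 vs smaller child 22 at index 4, swap → [19, 22, 32, 24, 55]
insert 39:
  append 39 at index 5 → [19, 22, 32, 24, 55, 39] (no swap needed)
extract-min → returns 19:
  remove root 19; move last element 39 to root → [39, 22, 32, 24, 55]
  39 vs smaller child 22 at index 1, swap → [22, 39, 32, 24, 55]
  39 vs smaller child 24 at index 3, swap → [22, 24, 32, 39, 55]
extract-min → returns 22:
  remove root 22; move last element 55 to root → [55, 24, 32, 39]
  55 vs smaller child 24 at index 1, swap → [24, 55, 32, 39]
  55 vs only child 39 at index 3, swap → [24, 39, 32, 55]
insert 13:
  append 13 at index 4 → [24, 39, 32, 55, 13]
  13 < parent 39 at index 1, swap → [24, 13, 32, 55, 39]
  13 < parent 24 at index 0, swap → [13, 24, 32, 55, 39]
insert 28:
  append 28 at index 5 → [13, 24, 32, 55, 39, 28]
  28 < parent 32 at index 2, swap → [13, 24, 28, 55, 39, 32]
insert 49:
  append 49 at index 6 → [13, 24, 28, 55, 39, 32, 49] (no swap needed)
extract-min → returns 13:
  remove root 13; move last element 49 to root → [49, 24, 28, 55, 39, 32]
  49 vs smaller child 24 at index 1, swap → [24, 49, 28, 55, 39, 32]
  49 vs smaller child 39 at index 4, swap → [24, 39, 28, 55, 49, 32]

[24, 39, 28, 55, 49, 32]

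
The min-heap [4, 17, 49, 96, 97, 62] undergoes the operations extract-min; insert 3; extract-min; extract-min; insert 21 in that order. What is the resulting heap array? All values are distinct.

[21, 49, 97, 96, 62]

extract-min → returns 4:
  remove root 4; move last element 62 to root → [62, 17, 49, 96, 97]
  62 vs smaller child 17 at index 1, swap → [17, 62, 49, 96, 97]
insert 3:
  append 3 at index 5 → [17, 62, 49, 96, 97, 3]
  3 < parent 49 at index 2, swap → [17, 62, 3, 96, 97, 49]
  3 < parent 17 at index 0, swap → [3, 62, 17, 96, 97, 49]
extract-min → returns 3:
  remove root 3; move last element 49 to root → [49, 62, 17, 96, 97]
  49 vs smaller child 17 at index 2, swap → [17, 62, 49, 96, 97]
extract-min → returns 17:
  remove root 17; move last element 97 to root → [97, 62, 49, 96]
  97 vs smaller child 49 at index 2, swap → [49, 62, 97, 96]
insert 21:
  append 21 at index 4 → [49, 62, 97, 96, 21]
  21 < parent 62 at index 1, swap → [49, 21, 97, 96, 62]
  21 < parent 49 at index 0, swap → [21, 49, 97, 96, 62]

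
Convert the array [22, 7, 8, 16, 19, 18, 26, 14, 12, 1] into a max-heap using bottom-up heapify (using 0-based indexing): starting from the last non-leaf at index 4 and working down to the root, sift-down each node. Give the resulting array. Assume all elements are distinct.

sift down from index 4: already satisfies heap property
sift down from index 3: already satisfies heap property
sift down from index 2:
  8 vs larger child 26 at index 6, swap → [22, 7, 26, 16, 19, 18, 8, 14, 12, 1]
sift down from index 1:
  7 vs larger child 19 at index 4, swap → [22, 19, 26, 16, 7, 18, 8, 14, 12, 1]
sift down from index 0:
  22 vs larger child 26 at index 2, swap → [26, 19, 22, 16, 7, 18, 8, 14, 12, 1]

[26, 19, 22, 16, 7, 18, 8, 14, 12, 1]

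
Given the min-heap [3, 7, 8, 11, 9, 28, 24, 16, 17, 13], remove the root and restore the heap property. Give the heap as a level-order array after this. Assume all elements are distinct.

remove root 3; move last element 13 to root → [13, 7, 8, 11, 9, 28, 24, 16, 17]
13 vs smaller child 7 at index 1, swap → [7, 13, 8, 11, 9, 28, 24, 16, 17]
13 vs smaller child 9 at index 4, swap → [7, 9, 8, 11, 13, 28, 24, 16, 17]

[7, 9, 8, 11, 13, 28, 24, 16, 17]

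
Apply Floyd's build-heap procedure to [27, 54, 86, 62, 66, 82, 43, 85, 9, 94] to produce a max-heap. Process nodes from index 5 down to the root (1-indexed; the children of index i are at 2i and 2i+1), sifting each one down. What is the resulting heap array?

sift down from index 5:
  66 vs only child 94 at index 10, swap → [27, 54, 86, 62, 94, 82, 43, 85, 9, 66]
sift down from index 4:
  62 vs larger child 85 at index 8, swap → [27, 54, 86, 85, 94, 82, 43, 62, 9, 66]
sift down from index 3: already satisfies heap property
sift down from index 2:
  54 vs larger child 94 at index 5, swap → [27, 94, 86, 85, 54, 82, 43, 62, 9, 66]
  54 vs only child 66 at index 10, swap → [27, 94, 86, 85, 66, 82, 43, 62, 9, 54]
sift down from index 1:
  27 vs larger child 94 at index 2, swap → [94, 27, 86, 85, 66, 82, 43, 62, 9, 54]
  27 vs larger child 85 at index 4, swap → [94, 85, 86, 27, 66, 82, 43, 62, 9, 54]
  27 vs larger child 62 at index 8, swap → [94, 85, 86, 62, 66, 82, 43, 27, 9, 54]

[94, 85, 86, 62, 66, 82, 43, 27, 9, 54]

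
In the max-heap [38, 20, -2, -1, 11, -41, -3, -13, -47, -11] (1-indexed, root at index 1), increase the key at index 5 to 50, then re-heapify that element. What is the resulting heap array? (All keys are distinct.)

[50, 38, -2, -1, 20, -41, -3, -13, -47, -11]

set index 5 from 11 to 50 → [38, 20, -2, -1, 50, -41, -3, -13, -47, -11]
50 > parent 20 at index 2, swap → [38, 50, -2, -1, 20, -41, -3, -13, -47, -11]
50 > parent 38 at index 1, swap → [50, 38, -2, -1, 20, -41, -3, -13, -47, -11]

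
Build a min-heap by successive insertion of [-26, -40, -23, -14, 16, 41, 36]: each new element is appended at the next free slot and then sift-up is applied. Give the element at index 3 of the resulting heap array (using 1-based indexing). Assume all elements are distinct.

-23

Insert -26:
  append -26 at index 1 → [-26] (no swap needed)
Insert -40:
  append -40 at index 2 → [-26, -40]
  -40 < parent -26 at index 1, swap → [-40, -26]
Insert -23:
  append -23 at index 3 → [-40, -26, -23] (no swap needed)
Insert -14:
  append -14 at index 4 → [-40, -26, -23, -14] (no swap needed)
Insert 16:
  append 16 at index 5 → [-40, -26, -23, -14, 16] (no swap needed)
Insert 41:
  append 41 at index 6 → [-40, -26, -23, -14, 16, 41] (no swap needed)
Insert 36:
  append 36 at index 7 → [-40, -26, -23, -14, 16, 41, 36] (no swap needed)
resulting array: [-40, -26, -23, -14, 16, 41, 36]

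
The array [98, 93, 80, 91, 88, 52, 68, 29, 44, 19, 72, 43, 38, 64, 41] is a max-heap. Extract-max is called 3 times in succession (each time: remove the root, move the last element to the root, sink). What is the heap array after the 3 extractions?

extract-max #1 returns 98:
  remove root 98; move last element 41 to root → [41, 93, 80, 91, 88, 52, 68, 29, 44, 19, 72, 43, 38, 64]
  41 vs larger child 93 at index 1, swap → [93, 41, 80, 91, 88, 52, 68, 29, 44, 19, 72, 43, 38, 64]
  41 vs larger child 91 at index 3, swap → [93, 91, 80, 41, 88, 52, 68, 29, 44, 19, 72, 43, 38, 64]
  41 vs larger child 44 at index 8, swap → [93, 91, 80, 44, 88, 52, 68, 29, 41, 19, 72, 43, 38, 64]
extract-max #2 returns 93:
  remove root 93; move last element 64 to root → [64, 91, 80, 44, 88, 52, 68, 29, 41, 19, 72, 43, 38]
  64 vs larger child 91 at index 1, swap → [91, 64, 80, 44, 88, 52, 68, 29, 41, 19, 72, 43, 38]
  64 vs larger child 88 at index 4, swap → [91, 88, 80, 44, 64, 52, 68, 29, 41, 19, 72, 43, 38]
  64 vs larger child 72 at index 10, swap → [91, 88, 80, 44, 72, 52, 68, 29, 41, 19, 64, 43, 38]
extract-max #3 returns 91:
  remove root 91; move last element 38 to root → [38, 88, 80, 44, 72, 52, 68, 29, 41, 19, 64, 43]
  38 vs larger child 88 at index 1, swap → [88, 38, 80, 44, 72, 52, 68, 29, 41, 19, 64, 43]
  38 vs larger child 72 at index 4, swap → [88, 72, 80, 44, 38, 52, 68, 29, 41, 19, 64, 43]
  38 vs larger child 64 at index 10, swap → [88, 72, 80, 44, 64, 52, 68, 29, 41, 19, 38, 43]

[88, 72, 80, 44, 64, 52, 68, 29, 41, 19, 38, 43]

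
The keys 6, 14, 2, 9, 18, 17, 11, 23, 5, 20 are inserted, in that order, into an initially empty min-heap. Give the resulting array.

Insert 6:
  append 6 at index 0 → [6] (no swap needed)
Insert 14:
  append 14 at index 1 → [6, 14] (no swap needed)
Insert 2:
  append 2 at index 2 → [6, 14, 2]
  2 < parent 6 at index 0, swap → [2, 14, 6]
Insert 9:
  append 9 at index 3 → [2, 14, 6, 9]
  9 < parent 14 at index 1, swap → [2, 9, 6, 14]
Insert 18:
  append 18 at index 4 → [2, 9, 6, 14, 18] (no swap needed)
Insert 17:
  append 17 at index 5 → [2, 9, 6, 14, 18, 17] (no swap needed)
Insert 11:
  append 11 at index 6 → [2, 9, 6, 14, 18, 17, 11] (no swap needed)
Insert 23:
  append 23 at index 7 → [2, 9, 6, 14, 18, 17, 11, 23] (no swap needed)
Insert 5:
  append 5 at index 8 → [2, 9, 6, 14, 18, 17, 11, 23, 5]
  5 < parent 14 at index 3, swap → [2, 9, 6, 5, 18, 17, 11, 23, 14]
  5 < parent 9 at index 1, swap → [2, 5, 6, 9, 18, 17, 11, 23, 14]
Insert 20:
  append 20 at index 9 → [2, 5, 6, 9, 18, 17, 11, 23, 14, 20] (no swap needed)

[2, 5, 6, 9, 18, 17, 11, 23, 14, 20]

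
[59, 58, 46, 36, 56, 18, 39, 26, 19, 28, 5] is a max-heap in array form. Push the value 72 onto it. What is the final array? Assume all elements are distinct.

append 72 at index 11 → [59, 58, 46, 36, 56, 18, 39, 26, 19, 28, 5, 72]
72 > parent 18 at index 5, swap → [59, 58, 46, 36, 56, 72, 39, 26, 19, 28, 5, 18]
72 > parent 46 at index 2, swap → [59, 58, 72, 36, 56, 46, 39, 26, 19, 28, 5, 18]
72 > parent 59 at index 0, swap → [72, 58, 59, 36, 56, 46, 39, 26, 19, 28, 5, 18]

[72, 58, 59, 36, 56, 46, 39, 26, 19, 28, 5, 18]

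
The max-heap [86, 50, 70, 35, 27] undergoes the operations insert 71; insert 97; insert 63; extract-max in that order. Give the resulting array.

[86, 63, 71, 50, 27, 70, 35]

insert 71:
  append 71 at index 5 → [86, 50, 70, 35, 27, 71]
  71 > parent 70 at index 2, swap → [86, 50, 71, 35, 27, 70]
insert 97:
  append 97 at index 6 → [86, 50, 71, 35, 27, 70, 97]
  97 > parent 71 at index 2, swap → [86, 50, 97, 35, 27, 70, 71]
  97 > parent 86 at index 0, swap → [97, 50, 86, 35, 27, 70, 71]
insert 63:
  append 63 at index 7 → [97, 50, 86, 35, 27, 70, 71, 63]
  63 > parent 35 at index 3, swap → [97, 50, 86, 63, 27, 70, 71, 35]
  63 > parent 50 at index 1, swap → [97, 63, 86, 50, 27, 70, 71, 35]
extract-max → returns 97:
  remove root 97; move last element 35 to root → [35, 63, 86, 50, 27, 70, 71]
  35 vs larger child 86 at index 2, swap → [86, 63, 35, 50, 27, 70, 71]
  35 vs larger child 71 at index 6, swap → [86, 63, 71, 50, 27, 70, 35]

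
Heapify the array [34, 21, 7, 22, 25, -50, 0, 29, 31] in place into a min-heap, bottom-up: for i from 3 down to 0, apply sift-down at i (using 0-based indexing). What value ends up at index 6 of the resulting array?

34

sift down from index 3: already satisfies heap property
sift down from index 2:
  7 vs smaller child -50 at index 5, swap → [34, 21, -50, 22, 25, 7, 0, 29, 31]
sift down from index 1: already satisfies heap property
sift down from index 0:
  34 vs smaller child -50 at index 2, swap → [-50, 21, 34, 22, 25, 7, 0, 29, 31]
  34 vs smaller child 0 at index 6, swap → [-50, 21, 0, 22, 25, 7, 34, 29, 31]
resulting array: [-50, 21, 0, 22, 25, 7, 34, 29, 31]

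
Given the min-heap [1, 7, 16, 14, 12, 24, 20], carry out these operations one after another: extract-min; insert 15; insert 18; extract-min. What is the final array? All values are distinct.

[12, 14, 15, 18, 20, 24, 16]

extract-min → returns 1:
  remove root 1; move last element 20 to root → [20, 7, 16, 14, 12, 24]
  20 vs smaller child 7 at index 1, swap → [7, 20, 16, 14, 12, 24]
  20 vs smaller child 12 at index 4, swap → [7, 12, 16, 14, 20, 24]
insert 15:
  append 15 at index 6 → [7, 12, 16, 14, 20, 24, 15]
  15 < parent 16 at index 2, swap → [7, 12, 15, 14, 20, 24, 16]
insert 18:
  append 18 at index 7 → [7, 12, 15, 14, 20, 24, 16, 18] (no swap needed)
extract-min → returns 7:
  remove root 7; move last element 18 to root → [18, 12, 15, 14, 20, 24, 16]
  18 vs smaller child 12 at index 1, swap → [12, 18, 15, 14, 20, 24, 16]
  18 vs smaller child 14 at index 3, swap → [12, 14, 15, 18, 20, 24, 16]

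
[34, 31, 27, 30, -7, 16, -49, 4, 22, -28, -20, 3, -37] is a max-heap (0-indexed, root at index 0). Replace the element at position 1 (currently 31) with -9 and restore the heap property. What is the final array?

set index 1 from 31 to -9 → [34, -9, 27, 30, -7, 16, -49, 4, 22, -28, -20, 3, -37]
-9 vs larger child 30 at index 3, swap → [34, 30, 27, -9, -7, 16, -49, 4, 22, -28, -20, 3, -37]
-9 vs larger child 22 at index 8, swap → [34, 30, 27, 22, -7, 16, -49, 4, -9, -28, -20, 3, -37]

[34, 30, 27, 22, -7, 16, -49, 4, -9, -28, -20, 3, -37]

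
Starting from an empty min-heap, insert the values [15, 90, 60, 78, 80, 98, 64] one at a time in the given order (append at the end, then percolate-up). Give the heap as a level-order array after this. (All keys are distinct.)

Insert 15:
  append 15 at index 0 → [15] (no swap needed)
Insert 90:
  append 90 at index 1 → [15, 90] (no swap needed)
Insert 60:
  append 60 at index 2 → [15, 90, 60] (no swap needed)
Insert 78:
  append 78 at index 3 → [15, 90, 60, 78]
  78 < parent 90 at index 1, swap → [15, 78, 60, 90]
Insert 80:
  append 80 at index 4 → [15, 78, 60, 90, 80] (no swap needed)
Insert 98:
  append 98 at index 5 → [15, 78, 60, 90, 80, 98] (no swap needed)
Insert 64:
  append 64 at index 6 → [15, 78, 60, 90, 80, 98, 64] (no swap needed)

[15, 78, 60, 90, 80, 98, 64]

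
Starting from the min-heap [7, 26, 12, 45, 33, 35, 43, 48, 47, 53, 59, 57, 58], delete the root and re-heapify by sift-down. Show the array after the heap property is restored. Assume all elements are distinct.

remove root 7; move last element 58 to root → [58, 26, 12, 45, 33, 35, 43, 48, 47, 53, 59, 57]
58 vs smaller child 12 at index 2, swap → [12, 26, 58, 45, 33, 35, 43, 48, 47, 53, 59, 57]
58 vs smaller child 35 at index 5, swap → [12, 26, 35, 45, 33, 58, 43, 48, 47, 53, 59, 57]
58 vs only child 57 at index 11, swap → [12, 26, 35, 45, 33, 57, 43, 48, 47, 53, 59, 58]

[12, 26, 35, 45, 33, 57, 43, 48, 47, 53, 59, 58]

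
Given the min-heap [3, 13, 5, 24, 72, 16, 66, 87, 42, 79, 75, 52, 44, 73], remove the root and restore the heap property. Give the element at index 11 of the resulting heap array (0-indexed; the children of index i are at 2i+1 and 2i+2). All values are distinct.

52

remove root 3; move last element 73 to root → [73, 13, 5, 24, 72, 16, 66, 87, 42, 79, 75, 52, 44]
73 vs smaller child 5 at index 2, swap → [5, 13, 73, 24, 72, 16, 66, 87, 42, 79, 75, 52, 44]
73 vs smaller child 16 at index 5, swap → [5, 13, 16, 24, 72, 73, 66, 87, 42, 79, 75, 52, 44]
73 vs smaller child 44 at index 12, swap → [5, 13, 16, 24, 72, 44, 66, 87, 42, 79, 75, 52, 73]
resulting array: [5, 13, 16, 24, 72, 44, 66, 87, 42, 79, 75, 52, 73]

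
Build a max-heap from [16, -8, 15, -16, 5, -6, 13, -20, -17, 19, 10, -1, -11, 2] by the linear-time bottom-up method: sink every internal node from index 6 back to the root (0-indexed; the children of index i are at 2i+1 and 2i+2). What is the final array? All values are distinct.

[19, 16, 15, -16, 10, -1, 13, -20, -17, 5, -8, -6, -11, 2]

sift down from index 6: already satisfies heap property
sift down from index 5:
  -6 vs larger child -1 at index 11, swap → [16, -8, 15, -16, 5, -1, 13, -20, -17, 19, 10, -6, -11, 2]
sift down from index 4:
  5 vs larger child 19 at index 9, swap → [16, -8, 15, -16, 19, -1, 13, -20, -17, 5, 10, -6, -11, 2]
sift down from index 3: already satisfies heap property
sift down from index 2: already satisfies heap property
sift down from index 1:
  -8 vs larger child 19 at index 4, swap → [16, 19, 15, -16, -8, -1, 13, -20, -17, 5, 10, -6, -11, 2]
  -8 vs larger child 10 at index 10, swap → [16, 19, 15, -16, 10, -1, 13, -20, -17, 5, -8, -6, -11, 2]
sift down from index 0:
  16 vs larger child 19 at index 1, swap → [19, 16, 15, -16, 10, -1, 13, -20, -17, 5, -8, -6, -11, 2]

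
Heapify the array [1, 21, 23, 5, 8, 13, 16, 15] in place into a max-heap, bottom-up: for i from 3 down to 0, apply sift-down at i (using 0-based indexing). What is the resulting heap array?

sift down from index 3:
  5 vs only child 15 at index 7, swap → [1, 21, 23, 15, 8, 13, 16, 5]
sift down from index 2: already satisfies heap property
sift down from index 1: already satisfies heap property
sift down from index 0:
  1 vs larger child 23 at index 2, swap → [23, 21, 1, 15, 8, 13, 16, 5]
  1 vs larger child 16 at index 6, swap → [23, 21, 16, 15, 8, 13, 1, 5]

[23, 21, 16, 15, 8, 13, 1, 5]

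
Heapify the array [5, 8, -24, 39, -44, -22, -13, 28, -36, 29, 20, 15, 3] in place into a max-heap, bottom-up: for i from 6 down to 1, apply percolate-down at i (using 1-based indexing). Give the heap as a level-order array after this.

sift down from index 6:
  -22 vs larger child 15 at index 12, swap → [5, 8, -24, 39, -44, 15, -13, 28, -36, 29, 20, -22, 3]
sift down from index 5:
  -44 vs larger child 29 at index 10, swap → [5, 8, -24, 39, 29, 15, -13, 28, -36, -44, 20, -22, 3]
sift down from index 4: already satisfies heap property
sift down from index 3:
  -24 vs larger child 15 at index 6, swap → [5, 8, 15, 39, 29, -24, -13, 28, -36, -44, 20, -22, 3]
  -24 vs larger child 3 at index 13, swap → [5, 8, 15, 39, 29, 3, -13, 28, -36, -44, 20, -22, -24]
sift down from index 2:
  8 vs larger child 39 at index 4, swap → [5, 39, 15, 8, 29, 3, -13, 28, -36, -44, 20, -22, -24]
  8 vs larger child 28 at index 8, swap → [5, 39, 15, 28, 29, 3, -13, 8, -36, -44, 20, -22, -24]
sift down from index 1:
  5 vs larger child 39 at index 2, swap → [39, 5, 15, 28, 29, 3, -13, 8, -36, -44, 20, -22, -24]
  5 vs larger child 29 at index 5, swap → [39, 29, 15, 28, 5, 3, -13, 8, -36, -44, 20, -22, -24]
  5 vs larger child 20 at index 11, swap → [39, 29, 15, 28, 20, 3, -13, 8, -36, -44, 5, -22, -24]

[39, 29, 15, 28, 20, 3, -13, 8, -36, -44, 5, -22, -24]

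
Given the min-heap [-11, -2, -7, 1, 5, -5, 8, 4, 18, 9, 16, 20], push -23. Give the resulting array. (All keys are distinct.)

append -23 at index 12 → [-11, -2, -7, 1, 5, -5, 8, 4, 18, 9, 16, 20, -23]
-23 < parent -5 at index 5, swap → [-11, -2, -7, 1, 5, -23, 8, 4, 18, 9, 16, 20, -5]
-23 < parent -7 at index 2, swap → [-11, -2, -23, 1, 5, -7, 8, 4, 18, 9, 16, 20, -5]
-23 < parent -11 at index 0, swap → [-23, -2, -11, 1, 5, -7, 8, 4, 18, 9, 16, 20, -5]

[-23, -2, -11, 1, 5, -7, 8, 4, 18, 9, 16, 20, -5]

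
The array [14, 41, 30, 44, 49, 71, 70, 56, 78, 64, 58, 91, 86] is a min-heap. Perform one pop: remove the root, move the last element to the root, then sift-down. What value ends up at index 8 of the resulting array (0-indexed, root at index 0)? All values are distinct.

78

remove root 14; move last element 86 to root → [86, 41, 30, 44, 49, 71, 70, 56, 78, 64, 58, 91]
86 vs smaller child 30 at index 2, swap → [30, 41, 86, 44, 49, 71, 70, 56, 78, 64, 58, 91]
86 vs smaller child 70 at index 6, swap → [30, 41, 70, 44, 49, 71, 86, 56, 78, 64, 58, 91]
resulting array: [30, 41, 70, 44, 49, 71, 86, 56, 78, 64, 58, 91]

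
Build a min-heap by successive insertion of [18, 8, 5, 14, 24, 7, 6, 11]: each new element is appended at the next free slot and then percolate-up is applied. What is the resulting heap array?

Insert 18:
  append 18 at index 0 → [18] (no swap needed)
Insert 8:
  append 8 at index 1 → [18, 8]
  8 < parent 18 at index 0, swap → [8, 18]
Insert 5:
  append 5 at index 2 → [8, 18, 5]
  5 < parent 8 at index 0, swap → [5, 18, 8]
Insert 14:
  append 14 at index 3 → [5, 18, 8, 14]
  14 < parent 18 at index 1, swap → [5, 14, 8, 18]
Insert 24:
  append 24 at index 4 → [5, 14, 8, 18, 24] (no swap needed)
Insert 7:
  append 7 at index 5 → [5, 14, 8, 18, 24, 7]
  7 < parent 8 at index 2, swap → [5, 14, 7, 18, 24, 8]
Insert 6:
  append 6 at index 6 → [5, 14, 7, 18, 24, 8, 6]
  6 < parent 7 at index 2, swap → [5, 14, 6, 18, 24, 8, 7]
Insert 11:
  append 11 at index 7 → [5, 14, 6, 18, 24, 8, 7, 11]
  11 < parent 18 at index 3, swap → [5, 14, 6, 11, 24, 8, 7, 18]
  11 < parent 14 at index 1, swap → [5, 11, 6, 14, 24, 8, 7, 18]

[5, 11, 6, 14, 24, 8, 7, 18]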